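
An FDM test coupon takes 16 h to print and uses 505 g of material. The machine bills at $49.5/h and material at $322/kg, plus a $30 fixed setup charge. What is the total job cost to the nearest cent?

$984.61

Machine cost: 49.5 × 16 → $792.00.
Material cost = 322 × 505/1000, so $162.61.
Adding setup: 792.00 + 162.61 + 30 → $984.61.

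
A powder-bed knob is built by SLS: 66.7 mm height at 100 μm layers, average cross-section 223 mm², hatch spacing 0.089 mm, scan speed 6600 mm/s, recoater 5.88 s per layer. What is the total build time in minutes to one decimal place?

69.6 minutes

Layer count = ceil(66.7 / 0.1) = 667.
Scan path per layer = 223 / 0.089, so 2505.6 mm.
Laser time per layer = 2505.6 / 6600, so 0.3796 s.
Per-layer time = 0.3796 + 5.88 = 6.2596 s.
Build time = 667 × 6.2596 = 4175.1532 s = 69.6 minutes.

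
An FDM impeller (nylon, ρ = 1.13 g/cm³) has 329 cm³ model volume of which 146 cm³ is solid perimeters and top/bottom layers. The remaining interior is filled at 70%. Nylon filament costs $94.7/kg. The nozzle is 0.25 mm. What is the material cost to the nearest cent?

Infill region = 329 − 146, so 183 cm³.
Infill volume: 0.70 × 183 → 128.1 cm³.
Total printed volume: 146 + 128.1 → 274.1 cm³.
Mass = 274.1 × 1.13, so 309.733 g.
Cost = 309.733 g / 1000 × $94.7/kg = $29.33.

$29.33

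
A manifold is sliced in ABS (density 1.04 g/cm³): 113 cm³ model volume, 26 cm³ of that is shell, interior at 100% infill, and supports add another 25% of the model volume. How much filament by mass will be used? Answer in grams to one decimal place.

146.9 g

Volume inside the shell = 113 − 26 = 87 cm³.
Infill deposited: 1.00 × 87 → 87 cm³.
Support = 0.25 × 113, so 28.25 cm³.
Total extruded = 26 + 87 + 28.25 = 141.25 cm³.
Mass = 141.25 × 1.04, so 146.9 g.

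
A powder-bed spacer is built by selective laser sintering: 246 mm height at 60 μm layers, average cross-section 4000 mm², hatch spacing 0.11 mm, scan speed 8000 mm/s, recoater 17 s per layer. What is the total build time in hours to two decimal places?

Number of layers: 246 / 0.06 → 4100 (rounded up).
Hatch length per layer = 4000 / 0.11, so 36363.6 mm.
Scan time per layer: 36363.6 / 8000 → 4.5455 s.
Time per layer = 4.5455 + 17, so 21.5455 s.
Total: 4100 × 21.5455 s = 88336.55 s → 24.54 hours.

24.54 hours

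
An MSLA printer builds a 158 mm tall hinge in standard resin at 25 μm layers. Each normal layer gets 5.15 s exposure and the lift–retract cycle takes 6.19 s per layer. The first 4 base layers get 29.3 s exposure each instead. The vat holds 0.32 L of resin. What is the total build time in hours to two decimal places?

Layer count = ceil(158 / 0.025) = 6320.
Bottom layers = 4 × (29.3 + 6.19) = 141.96 s.
Regular layers = 6316 × (5.15 + 6.19), so 71623.44 s.
Sum: 141.96 + 71623.44 = 71765.4 s → 19.93 hours.

19.93 hours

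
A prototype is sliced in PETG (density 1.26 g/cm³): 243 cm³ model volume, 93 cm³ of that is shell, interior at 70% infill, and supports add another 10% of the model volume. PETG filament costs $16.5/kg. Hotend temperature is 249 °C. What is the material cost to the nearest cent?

Volume inside the shell: 243 − 93 → 150 cm³.
Infill volume = 0.70 × 150, so 105 cm³.
Support = 0.10 × 243, so 24.3 cm³.
Deposited volume: 93 + 105 + 24.3 → 222.3 cm³.
Mass = 222.3 × 1.26, so 280.098 g.
Cost = 280.098 g / 1000 × $16.5/kg = $4.62.

$4.62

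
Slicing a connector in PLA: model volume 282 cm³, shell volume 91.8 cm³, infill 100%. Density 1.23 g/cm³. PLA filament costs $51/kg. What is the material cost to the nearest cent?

$17.69

Volume inside the shell = 282 − 91.8 = 190.2 cm³.
Deposited infill: 1.00 × 190.2 → 190.2 cm³.
Total printed volume: 91.8 + 190.2 → 282 cm³.
Mass = 282 × 1.23, so 346.86 g.
Cost = 346.86 g / 1000 × $51/kg = $17.69.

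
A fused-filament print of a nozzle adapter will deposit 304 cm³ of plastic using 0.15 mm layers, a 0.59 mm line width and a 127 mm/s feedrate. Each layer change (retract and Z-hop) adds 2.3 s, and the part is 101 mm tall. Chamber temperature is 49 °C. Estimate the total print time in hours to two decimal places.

7.94 hours

Bead cross-section = 0.15 × 0.59 = 0.0885 mm².
Toolpath length = 304 cm³ / 0.0885 mm² = 304000 / 0.0885 = 3435028.2 mm.
Extrusion time: 3435028.2 / 127 → 27047.5 s.
Layer count = ceil(101 / 0.15) = 674.
Non-print overhead = 674 × 2.3, so 1550.2 s.
Altogether 27047.5 + 1550.2 = 28597.7 s, i.e. 7.94 hours.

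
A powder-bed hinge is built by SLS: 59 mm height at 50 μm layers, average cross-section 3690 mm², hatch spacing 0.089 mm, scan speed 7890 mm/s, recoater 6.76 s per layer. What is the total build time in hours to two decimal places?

Layer count = ceil(59 / 0.05) = 1180.
Hatch length per layer: 3690 / 0.089 → 41460.7 mm.
Scan time per layer: 41460.7 / 7890 → 5.2548 s.
Layer cycle = 5.2548 + 6.76, so 12.0148 s.
1180 layers × 12.0148 s/layer = 14177.464 s, i.e. 3.94 hours.

3.94 hours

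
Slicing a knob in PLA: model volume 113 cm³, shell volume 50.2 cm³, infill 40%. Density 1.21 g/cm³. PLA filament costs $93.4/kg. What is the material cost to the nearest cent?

Volume inside the shell = 113 − 50.2 = 62.8 cm³.
Infill deposited = 0.40 × 62.8 = 25.12 cm³.
Total printed volume: 50.2 + 25.12 → 75.32 cm³.
Mass = 75.32 × 1.21, so 91.1372 g.
At $93.4/kg: 91.1372/1000 × 93.4 = $8.51.

$8.51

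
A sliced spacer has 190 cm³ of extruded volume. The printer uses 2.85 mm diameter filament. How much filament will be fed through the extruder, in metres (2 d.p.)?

A = π r² = π × 1.425² = 6.3794 mm².
L = 190000 mm³ / 6.3794 mm² = 29783.37 mm, i.e. 29.78 m.

29.78 m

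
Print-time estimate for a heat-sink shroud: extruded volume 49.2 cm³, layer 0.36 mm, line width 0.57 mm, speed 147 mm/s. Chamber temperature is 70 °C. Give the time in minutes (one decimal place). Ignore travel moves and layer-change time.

27.2 minutes

Bead cross-section = 0.36 × 0.57 = 0.2052 mm².
Toolpath length = 49.2 cm³ / 0.2052 mm² = 49200 / 0.2052 = 239766.1 mm.
Print-move time: 239766.1 / 147 → 1631.1 s.
That's 1631.1 s → 27.2 minutes.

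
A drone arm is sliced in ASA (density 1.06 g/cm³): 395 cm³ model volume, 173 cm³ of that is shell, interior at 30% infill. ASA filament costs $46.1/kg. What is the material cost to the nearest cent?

$11.71

Interior volume: 395 − 173 → 222 cm³.
Deposited infill: 0.30 × 222 → 66.6 cm³.
Deposited volume = 173 + 66.6, so 239.6 cm³.
Mass: 239.6 × 1.06 → 253.976 g.
Cost = 253.976 g / 1000 × $46.1/kg = $11.71.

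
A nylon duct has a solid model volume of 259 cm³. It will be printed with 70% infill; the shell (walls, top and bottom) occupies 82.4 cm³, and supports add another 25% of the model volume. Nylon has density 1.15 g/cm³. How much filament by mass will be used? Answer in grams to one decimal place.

Infill region = 259 − 82.4 = 176.6 cm³.
Infill volume = 0.70 × 176.6 = 123.62 cm³.
Support: 0.25 × 259 → 64.75 cm³.
Deposited volume = 82.4 + 123.62 + 64.75, so 270.77 cm³.
Mass: 270.77 × 1.15 → 311.3855 g.

311.4 g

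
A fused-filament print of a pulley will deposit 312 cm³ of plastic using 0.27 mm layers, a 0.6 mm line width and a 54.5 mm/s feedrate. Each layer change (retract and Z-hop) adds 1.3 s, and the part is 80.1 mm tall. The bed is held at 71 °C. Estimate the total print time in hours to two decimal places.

9.92 hours

Line area = 0.27 × 0.6 = 0.162 mm².
Total extruded path = 312000/0.162 = 1925925.9 mm.
Time extruding = 1925925.9 / 54.5 = 35338.1 s.
Layer count = ceil(80.1 / 0.27) = 297.
Z-hop total = 297 × 1.3 = 386.1 s.
Total = 35338.1 + 386.1 = 35724.2 s = 9.92 hours.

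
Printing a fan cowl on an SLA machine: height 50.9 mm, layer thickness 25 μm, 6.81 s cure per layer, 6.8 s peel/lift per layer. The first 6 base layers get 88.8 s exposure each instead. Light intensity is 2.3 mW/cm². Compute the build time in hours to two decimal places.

Layer count = ceil(50.9 / 0.025) = 2036.
Base layers = 6 × (88.8 + 6.8), so 573.6 s.
Regular layers = 2030 × (6.81 + 6.8) = 27628.3 s.
Total = 573.6 + 27628.3 = 28201.9 s = 7.83 hours.

7.83 hours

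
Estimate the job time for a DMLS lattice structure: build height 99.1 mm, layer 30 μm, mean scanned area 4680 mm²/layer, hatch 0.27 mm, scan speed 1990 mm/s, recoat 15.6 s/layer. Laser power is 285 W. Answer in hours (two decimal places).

Layer count = ceil(99.1 / 0.03) = 3304.
Hatch length per layer: 4680 / 0.27 → 17333.3 mm.
Per-layer scan time = 17333.3 / 1990 = 8.7102 s.
Layer cycle = 8.7102 + 15.6, so 24.3102 s.
Total: 3304 × 24.3102 s = 80320.9008 s → 22.31 hours.

22.31 hours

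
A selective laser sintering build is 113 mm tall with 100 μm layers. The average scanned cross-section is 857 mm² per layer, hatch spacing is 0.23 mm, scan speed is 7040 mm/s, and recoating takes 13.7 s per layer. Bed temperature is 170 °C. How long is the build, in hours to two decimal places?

Layers = ⌈113/0.1⌉ = 1130.
Scan path per layer = 857 / 0.23 = 3726.1 mm.
Scan time per layer = 3726.1 / 7040 = 0.5293 s.
Per-layer time: 0.5293 + 13.7 → 14.2293 s.
1130 layers × 14.2293 s/layer = 16079.109 s, i.e. 4.47 hours.

4.47 hours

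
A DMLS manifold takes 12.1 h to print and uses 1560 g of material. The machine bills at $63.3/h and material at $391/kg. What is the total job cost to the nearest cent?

Time charge = 63.3 × 12.1 = $765.93.
Material charge: 391 × 1560/1000 → $609.96.
Job cost: 765.93 + 609.96 = $1375.89.

$1375.89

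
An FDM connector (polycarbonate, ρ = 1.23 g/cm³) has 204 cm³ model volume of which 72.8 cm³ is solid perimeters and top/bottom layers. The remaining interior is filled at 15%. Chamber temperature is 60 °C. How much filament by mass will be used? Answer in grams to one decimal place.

113.8 g

Interior volume = 204 − 72.8, so 131.2 cm³.
Infill volume: 0.15 × 131.2 → 19.68 cm³.
Total extruded = 72.8 + 19.68 = 92.48 cm³.
Mass = 92.48 × 1.23, so 113.7504 g.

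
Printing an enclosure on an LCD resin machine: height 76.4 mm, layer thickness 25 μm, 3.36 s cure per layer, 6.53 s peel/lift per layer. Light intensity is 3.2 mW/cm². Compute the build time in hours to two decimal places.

Layers = ⌈76.4/0.025⌉ = 3056.
Per-layer time = 3.36 + 6.53, so 9.89 s.
Build time: 3056 × 9.89 s = 30223.84 s, i.e. 8.40 hours.

8.40 hours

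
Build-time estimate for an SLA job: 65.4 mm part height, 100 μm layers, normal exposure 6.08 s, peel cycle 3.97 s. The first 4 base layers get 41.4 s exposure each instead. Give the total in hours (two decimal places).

1.86 hours

Number of layers: 65.4 / 0.1 → 654 (rounded up).
Base layers = 4 × (41.4 + 3.97) = 181.48 s.
Regular layers: 650 × (6.08 + 3.97) → 6532.5 s.
Total = 181.48 + 6532.5 = 6713.98 s = 1.86 hours.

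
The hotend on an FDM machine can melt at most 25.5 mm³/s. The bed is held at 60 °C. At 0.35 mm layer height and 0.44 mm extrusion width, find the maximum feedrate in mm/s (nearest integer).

A = 0.35 × 0.44 = 0.154 mm².
v_max = Q/A = 25.5/0.154 = 165.58 mm/s → 166 mm/s.

166 mm/s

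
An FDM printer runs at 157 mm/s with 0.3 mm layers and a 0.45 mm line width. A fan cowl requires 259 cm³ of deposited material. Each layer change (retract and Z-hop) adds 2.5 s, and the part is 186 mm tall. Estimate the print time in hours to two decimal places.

3.82 hours

Bead cross-section = 0.3 × 0.45, so 0.135 mm².
Total extruded path = 259000/0.135 = 1918518.5 mm.
Time extruding = 1918518.5 / 157 = 12219.9 s.
Number of layers: 186 / 0.3 → 620 (rounded up).
Layer-change overhead = 620 × 2.5, so 1550 s.
Total = 12219.9 + 1550 = 13769.9 s = 3.82 hours.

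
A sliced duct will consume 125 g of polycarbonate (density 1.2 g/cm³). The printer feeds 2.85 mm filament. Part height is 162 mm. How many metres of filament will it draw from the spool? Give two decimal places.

16.33 m

Extruded volume: 125/1.2 = 104.1667 cm³ (104166.7 mm³).
Filament cross-section = π × (2.85/2)² = 6.3794 mm².
L = V/A = 104166.7/6.3794 = 16328.6 mm → 16.33 m.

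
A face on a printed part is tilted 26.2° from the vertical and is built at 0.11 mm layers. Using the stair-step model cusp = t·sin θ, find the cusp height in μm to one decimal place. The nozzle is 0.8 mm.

Cusp = layer height × sin(26.2°) = 0.11 × 0.4415 = 0.048565 mm = 48.6 μm.

48.6 μm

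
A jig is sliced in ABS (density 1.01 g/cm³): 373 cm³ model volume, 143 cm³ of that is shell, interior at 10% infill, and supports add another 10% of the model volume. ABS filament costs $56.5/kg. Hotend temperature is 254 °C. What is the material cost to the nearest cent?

$11.60

Infill region = 373 − 143 = 230 cm³.
Deposited infill = 0.10 × 230 = 23 cm³.
Support: 0.10 × 373 → 37.3 cm³.
Total printed volume: 143 + 23 + 37.3 → 203.3 cm³.
Mass = 203.3 × 1.01, so 205.333 g.
Cost = 205.333 g / 1000 × $56.5/kg = $11.60.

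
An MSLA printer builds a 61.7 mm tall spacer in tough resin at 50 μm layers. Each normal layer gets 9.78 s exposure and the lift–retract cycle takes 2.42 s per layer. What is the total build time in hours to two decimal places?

4.18 hours

Layer count = ceil(61.7 / 0.05) = 1234.
Each layer takes = 9.78 + 2.42 = 12.2 s.
Build time: 1234 × 12.2 s = 15054.8 s, i.e. 4.18 hours.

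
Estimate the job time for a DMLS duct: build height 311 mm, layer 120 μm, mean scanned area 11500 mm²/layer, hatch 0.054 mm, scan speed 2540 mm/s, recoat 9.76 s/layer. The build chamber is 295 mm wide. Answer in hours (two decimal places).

Layer count = ceil(311 / 0.12) = 2592.
Per-layer scan distance = 11500 / 0.054 = 212963 mm.
Laser time per layer: 212963 / 2540 → 83.8437 s.
Layer cycle = 83.8437 + 9.76 = 93.6037 s.
Build time = 2592 × 93.6037 = 242620.7904 s = 67.39 hours.

67.39 hours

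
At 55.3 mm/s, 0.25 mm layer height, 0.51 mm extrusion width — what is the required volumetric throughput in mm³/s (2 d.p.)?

7.05

A = 0.25 × 0.51, so 0.1275 mm².
Q = v·A = 55.3 × 0.1275 = 7.05 mm³/s.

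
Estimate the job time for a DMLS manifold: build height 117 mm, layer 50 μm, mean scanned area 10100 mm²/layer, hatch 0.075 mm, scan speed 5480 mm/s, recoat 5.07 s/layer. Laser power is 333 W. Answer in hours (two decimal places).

Number of layers: 117 / 0.05 → 2340 (rounded up).
Per-layer scan distance = 10100 / 0.075 = 134666.7 mm.
Laser time per layer = 134666.7 / 5480, so 24.5742 s.
Per-layer time = 24.5742 + 5.07, so 29.6442 s.
Build time = 2340 × 29.6442 = 69367.428 s = 19.27 hours.

19.27 hours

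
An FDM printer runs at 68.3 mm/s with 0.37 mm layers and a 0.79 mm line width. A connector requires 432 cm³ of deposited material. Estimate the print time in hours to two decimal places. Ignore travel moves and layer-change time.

Extrusion cross-section: 0.37 × 0.79 → 0.2923 mm².
Path length: 432000 mm³ / 0.2923 mm² → 1477933.6 mm.
Time extruding = 1477933.6 / 68.3 = 21638.9 s.
21638.9 s = 6.01 hours.

6.01 hours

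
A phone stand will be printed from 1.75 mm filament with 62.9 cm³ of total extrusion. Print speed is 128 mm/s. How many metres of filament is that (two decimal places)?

26.15 m

Cross-section of 1.75 mm filament: π·(1.75/2)² = 2.4053 mm².
L = 62900 mm³ / 2.4053 mm² = 26150.58 mm, i.e. 26.15 m.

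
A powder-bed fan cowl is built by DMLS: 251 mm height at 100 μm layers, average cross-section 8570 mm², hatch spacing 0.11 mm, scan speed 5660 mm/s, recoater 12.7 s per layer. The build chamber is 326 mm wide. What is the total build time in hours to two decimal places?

18.45 hours

Layers = ⌈251/0.1⌉ = 2510.
Scan path per layer: 8570 / 0.11 → 77909.1 mm.
Per-layer scan time = 77909.1 / 5660, so 13.7649 s.
Time per layer = 13.7649 + 12.7 = 26.4649 s.
Build time = 2510 × 26.4649 = 66426.899 s = 18.45 hours.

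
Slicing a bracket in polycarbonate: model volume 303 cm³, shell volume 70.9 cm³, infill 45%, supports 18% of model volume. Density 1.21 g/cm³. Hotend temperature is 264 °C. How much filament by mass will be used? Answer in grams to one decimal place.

278.2 g

Volume inside the shell = 303 − 70.9, so 232.1 cm³.
Deposited infill = 0.45 × 232.1 = 104.445 cm³.
Support = 0.18 × 303 = 54.54 cm³.
Total extruded = 70.9 + 104.445 + 54.54, so 229.885 cm³.
Mass: 229.885 × 1.21 → 278.16085 g.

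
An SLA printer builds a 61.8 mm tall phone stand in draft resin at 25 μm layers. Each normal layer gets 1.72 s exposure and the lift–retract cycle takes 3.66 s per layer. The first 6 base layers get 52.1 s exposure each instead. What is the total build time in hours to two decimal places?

3.78 hours

Layer count = ceil(61.8 / 0.025) = 2472.
Burn-in layers = 6 × (52.1 + 3.66), so 334.56 s.
Normal layers: 2466 × (1.72 + 3.66) → 13267.08 s.
Sum: 334.56 + 13267.08 = 13601.64 s → 3.78 hours.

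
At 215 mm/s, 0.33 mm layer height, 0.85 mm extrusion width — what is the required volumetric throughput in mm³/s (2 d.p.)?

Bead cross-section = 0.33 × 0.85, so 0.2805 mm².
Q = v·A = 215 × 0.2805 = 60.31 mm³/s.

60.31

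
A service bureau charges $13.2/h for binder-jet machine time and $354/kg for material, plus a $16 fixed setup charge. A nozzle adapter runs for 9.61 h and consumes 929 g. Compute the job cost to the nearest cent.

$471.72

Machine cost = 13.2 × 9.61 = $126.852.
Material cost: 354 × 929/1000 → $328.866.
Adding setup: 126.852 + 328.866 + 16 → 471.718 ≈ $471.72.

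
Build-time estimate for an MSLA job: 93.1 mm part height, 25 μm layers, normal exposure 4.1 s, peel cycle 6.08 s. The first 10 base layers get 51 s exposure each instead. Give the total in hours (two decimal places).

Number of layers: 93.1 / 0.025 → 3724 (rounded up).
Base layers = 10 × (51 + 6.08) = 570.8 s.
Normal layers = 3714 × (4.1 + 6.08) = 37808.52 s.
Sum: 570.8 + 37808.52 = 38379.32 s → 10.66 hours.

10.66 hours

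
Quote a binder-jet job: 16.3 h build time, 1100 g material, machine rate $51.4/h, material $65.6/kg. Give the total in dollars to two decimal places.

Machine-time cost = 51.4 × 16.3, so $837.82.
Material charge: 65.6 × 1100/1000 → $72.16.
Total = 837.82 + 72.16 = $909.98.

$909.98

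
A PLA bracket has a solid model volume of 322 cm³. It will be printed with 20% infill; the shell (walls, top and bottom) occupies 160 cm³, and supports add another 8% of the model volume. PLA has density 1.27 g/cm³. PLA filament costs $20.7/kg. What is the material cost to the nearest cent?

Infill region: 322 − 160 → 162 cm³.
Deposited infill: 0.20 × 162 → 32.4 cm³.
Support = 0.08 × 322 = 25.76 cm³.
Total extruded = 160 + 32.4 + 25.76 = 218.16 cm³.
Mass = 218.16 × 1.27 = 277.0632 g.
Cost = 277.0632 g / 1000 × $20.7/kg = $5.74.

$5.74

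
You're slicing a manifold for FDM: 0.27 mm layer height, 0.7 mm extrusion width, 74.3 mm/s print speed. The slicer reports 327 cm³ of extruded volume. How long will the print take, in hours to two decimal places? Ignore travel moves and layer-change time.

Extrusion cross-section: 0.27 × 0.7 → 0.189 mm².
Total extruded path = 327000/0.189 = 1730158.7 mm.
Extrusion time: 1730158.7 / 74.3 → 23286.1 s.
In the requested units: 23286.1 s = 6.47 hours.

6.47 hours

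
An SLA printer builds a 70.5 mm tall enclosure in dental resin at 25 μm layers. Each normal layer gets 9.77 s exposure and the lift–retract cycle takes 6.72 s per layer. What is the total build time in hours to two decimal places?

Layer count = ceil(70.5 / 0.025) = 2820.
Each layer takes = 9.77 + 6.72, so 16.49 s.
Build time: 2820 × 16.49 s = 46501.8 s, i.e. 12.92 hours.

12.92 hours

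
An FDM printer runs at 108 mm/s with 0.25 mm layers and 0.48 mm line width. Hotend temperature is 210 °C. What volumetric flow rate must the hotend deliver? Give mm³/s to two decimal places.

A = 0.25 × 0.48, so 0.12 mm².
Q = v·A = 108 × 0.12 = 12.96 mm³/s.

12.96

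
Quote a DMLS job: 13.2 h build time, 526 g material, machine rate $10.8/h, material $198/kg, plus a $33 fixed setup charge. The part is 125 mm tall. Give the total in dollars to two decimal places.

$279.71

Machine cost: 10.8 × 13.2 → $142.56.
Material charge = 198 × 526/1000, so $104.148.
Adding setup: 142.56 + 104.148 + 33 → 279.708 ≈ $279.71.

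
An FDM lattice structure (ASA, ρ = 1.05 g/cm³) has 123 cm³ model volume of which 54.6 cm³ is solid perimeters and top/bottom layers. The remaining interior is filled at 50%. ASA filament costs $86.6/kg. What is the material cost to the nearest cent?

Volume inside the shell = 123 − 54.6, so 68.4 cm³.
Deposited infill = 0.50 × 68.4 = 34.2 cm³.
Total printed volume = 54.6 + 34.2, so 88.8 cm³.
Mass: 88.8 × 1.05 → 93.24 g.
At $86.6/kg: 93.24/1000 × 86.6 = $8.07.

$8.07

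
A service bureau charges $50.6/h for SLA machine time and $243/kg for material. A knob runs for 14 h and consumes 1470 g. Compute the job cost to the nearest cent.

$1065.61

Machine cost = 50.6 × 14, so $708.40.
Feedstock cost = 243 × 1470/1000 = $357.21.
Total = 708.40 + 357.21 = $1065.61.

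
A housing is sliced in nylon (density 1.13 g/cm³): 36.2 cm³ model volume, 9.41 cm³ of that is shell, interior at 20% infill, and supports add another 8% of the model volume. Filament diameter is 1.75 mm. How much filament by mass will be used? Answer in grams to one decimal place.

Volume inside the shell = 36.2 − 9.41 = 26.79 cm³.
Deposited infill = 0.20 × 26.79 = 5.358 cm³.
Support: 0.08 × 36.2 → 2.896 cm³.
Deposited volume = 9.41 + 5.358 + 2.896 = 17.664 cm³.
Mass = 17.664 × 1.13, so 19.96032 g.

20.0 g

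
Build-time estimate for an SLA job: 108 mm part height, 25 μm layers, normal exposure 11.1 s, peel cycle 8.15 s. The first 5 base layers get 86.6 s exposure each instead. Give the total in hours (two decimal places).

Layer count = ceil(108 / 0.025) = 4320.
Base layers: 5 × (86.6 + 8.15) → 473.75 s.
Normal layers = 4315 × (11.1 + 8.15), so 83063.75 s.
Sum: 473.75 + 83063.75 = 83537.5 s → 23.20 hours.

23.20 hours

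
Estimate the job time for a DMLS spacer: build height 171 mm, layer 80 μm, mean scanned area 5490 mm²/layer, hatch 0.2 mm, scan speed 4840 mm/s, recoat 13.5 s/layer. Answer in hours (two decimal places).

Number of layers: 171 / 0.08 → 2138 (rounded up).
Hatch length per layer: 5490 / 0.2 → 27450 mm.
Scan time per layer = 27450 / 4840 = 5.6715 s.
Layer cycle = 5.6715 + 13.5 = 19.1715 s.
2138 layers × 19.1715 s/layer = 40988.667 s, i.e. 11.39 hours.

11.39 hours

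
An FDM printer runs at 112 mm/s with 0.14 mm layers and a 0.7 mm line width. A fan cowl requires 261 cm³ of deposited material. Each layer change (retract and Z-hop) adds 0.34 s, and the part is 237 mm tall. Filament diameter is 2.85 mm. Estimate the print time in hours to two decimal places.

6.77 hours

Line area: 0.14 × 0.7 → 0.098 mm².
Path length: 261000 mm³ / 0.098 mm² → 2663265.3 mm.
Time extruding = 2663265.3 / 112 = 23779.2 s.
Layer count = ceil(237 / 0.14) = 1693.
Z-hop total = 1693 × 0.34 = 575.62 s.
Total = 23779.2 + 575.62 = 24354.82 s = 6.77 hours.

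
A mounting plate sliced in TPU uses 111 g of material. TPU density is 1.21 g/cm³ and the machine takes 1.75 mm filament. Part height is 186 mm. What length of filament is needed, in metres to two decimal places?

Extruded volume: 111/1.21 = 91.7355 cm³ (91735.5 mm³).
Cross-section of 1.75 mm filament: π·(1.75/2)² = 2.4053 mm².
L = V/A = 91735.5/2.4053 = 38138.9 mm → 38.14 m.

38.14 m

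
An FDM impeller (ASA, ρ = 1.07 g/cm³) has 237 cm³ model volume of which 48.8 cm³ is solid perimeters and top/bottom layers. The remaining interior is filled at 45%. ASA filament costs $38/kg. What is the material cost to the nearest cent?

Interior volume = 237 − 48.8 = 188.2 cm³.
Infill deposited: 0.45 × 188.2 → 84.69 cm³.
Deposited volume = 48.8 + 84.69 = 133.49 cm³.
Mass = 133.49 × 1.07 = 142.8343 g.
At $38/kg: 142.8343/1000 × 38 = $5.43.

$5.43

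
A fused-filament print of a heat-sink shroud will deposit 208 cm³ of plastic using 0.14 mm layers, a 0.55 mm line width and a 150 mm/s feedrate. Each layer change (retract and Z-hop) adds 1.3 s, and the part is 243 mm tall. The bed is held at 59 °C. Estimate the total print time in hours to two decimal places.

Extrusion cross-section: 0.14 × 0.55 → 0.077 mm².
Toolpath length = 208 cm³ / 0.077 mm² = 208000 / 0.077 = 2701298.7 mm.
Extrusion time = 2701298.7 / 150 = 18008.7 s.
Layers = ⌈243/0.14⌉ = 1736.
Layer-change overhead = 1736 × 1.3, so 2256.8 s.
Altogether 18008.7 + 2256.8 = 20265.5 s, i.e. 5.63 hours.

5.63 hours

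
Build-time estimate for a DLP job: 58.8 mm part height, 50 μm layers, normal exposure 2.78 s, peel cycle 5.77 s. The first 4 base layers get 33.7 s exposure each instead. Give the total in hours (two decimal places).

2.83 hours

Layers = ⌈58.8/0.05⌉ = 1176.
Burn-in layers = 4 × (33.7 + 5.77), so 157.88 s.
Regular layers: 1172 × (2.78 + 5.77) → 10020.6 s.
Sum: 157.88 + 10020.6 = 10178.48 s → 2.83 hours.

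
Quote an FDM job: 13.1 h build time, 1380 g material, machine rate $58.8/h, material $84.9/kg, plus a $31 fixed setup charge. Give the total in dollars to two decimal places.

Machine-time cost = 58.8 × 13.1 = $770.28.
Feedstock cost = 84.9 × 1380/1000, so $117.162.
Total = 770.28 + 117.162 + 31 = 918.442 ≈ $918.44.

$918.44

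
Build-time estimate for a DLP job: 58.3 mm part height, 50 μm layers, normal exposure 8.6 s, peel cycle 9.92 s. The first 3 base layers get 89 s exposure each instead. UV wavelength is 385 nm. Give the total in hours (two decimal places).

Layer count = ceil(58.3 / 0.05) = 1166.
Bottom layers = 3 × (89 + 9.92), so 296.76 s.
Normal layers: 1163 × (8.6 + 9.92) → 21538.76 s.
Sum: 296.76 + 21538.76 = 21835.52 s → 6.07 hours.

6.07 hours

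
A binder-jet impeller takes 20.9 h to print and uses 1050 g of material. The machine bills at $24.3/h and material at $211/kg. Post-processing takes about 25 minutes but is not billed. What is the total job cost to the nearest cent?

$729.42

Time charge = 24.3 × 20.9 = $507.87.
Material charge = 211 × 1050/1000 = $221.55.
Job cost: 507.87 + 221.55 = $729.42.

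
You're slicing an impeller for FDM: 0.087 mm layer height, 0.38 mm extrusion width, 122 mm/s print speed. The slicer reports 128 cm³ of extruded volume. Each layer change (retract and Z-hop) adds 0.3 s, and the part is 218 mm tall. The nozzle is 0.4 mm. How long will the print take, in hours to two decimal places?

9.02 hours

Extrusion cross-section = 0.087 × 0.38, so 0.03306 mm².
Toolpath length = 128 cm³ / 0.03306 mm² = 128000 / 0.03306 = 3871748.3 mm.
Print-move time = 3871748.3 / 122 = 31735.6 s.
Layers = ⌈218/0.087⌉ = 2506.
Z-hop total: 2506 × 0.3 → 751.8 s.
Total = 31735.6 + 751.8 = 32487.4 s = 9.02 hours.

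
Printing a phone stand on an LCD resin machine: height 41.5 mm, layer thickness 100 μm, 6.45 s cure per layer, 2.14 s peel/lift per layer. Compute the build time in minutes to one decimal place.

59.4 minutes

Layers = ⌈41.5/0.1⌉ = 415.
Each layer takes = 6.45 + 2.14, so 8.59 s.
Total = 415 × 8.59 = 3564.85 s = 59.4 minutes.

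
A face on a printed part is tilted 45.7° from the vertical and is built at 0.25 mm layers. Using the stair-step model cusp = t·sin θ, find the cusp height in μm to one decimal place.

178.9 μm

Cusp = layer height × sin(45.7°) = 0.25 × 0.7157 = 0.178925 mm = 178.9 μm.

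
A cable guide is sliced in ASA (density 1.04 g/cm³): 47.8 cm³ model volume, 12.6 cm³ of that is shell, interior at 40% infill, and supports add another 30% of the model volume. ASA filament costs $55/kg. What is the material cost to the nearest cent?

$2.35

Infill region: 47.8 − 12.6 → 35.2 cm³.
Deposited infill: 0.40 × 35.2 → 14.08 cm³.
Support: 0.30 × 47.8 → 14.34 cm³.
Total extruded = 12.6 + 14.08 + 14.34, so 41.02 cm³.
Mass = 41.02 × 1.04, so 42.6608 g.
Cost = 42.6608 g / 1000 × $55/kg = $2.35.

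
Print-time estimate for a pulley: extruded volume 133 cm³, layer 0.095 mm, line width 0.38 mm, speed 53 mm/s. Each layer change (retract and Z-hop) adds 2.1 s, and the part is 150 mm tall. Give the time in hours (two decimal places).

20.23 hours

Extrusion cross-section: 0.095 × 0.38 → 0.0361 mm².
Total extruded path = 133000/0.0361 = 3684210.5 mm.
Print-move time: 3684210.5 / 53 → 69513.4 s.
Layers = ⌈150/0.095⌉ = 1579.
Non-print overhead = 1579 × 2.1 = 3315.9 s.
Altogether 69513.4 + 3315.9 = 72829.3 s, i.e. 20.23 hours.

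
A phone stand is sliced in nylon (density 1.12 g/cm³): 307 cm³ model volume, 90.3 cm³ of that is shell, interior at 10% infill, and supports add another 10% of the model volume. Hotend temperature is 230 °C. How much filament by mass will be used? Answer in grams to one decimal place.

159.8 g

Volume inside the shell = 307 − 90.3, so 216.7 cm³.
Infill volume = 0.10 × 216.7 = 21.67 cm³.
Support: 0.10 × 307 → 30.7 cm³.
Deposited volume = 90.3 + 21.67 + 30.7 = 142.67 cm³.
Mass = 142.67 × 1.12 = 159.7904 g.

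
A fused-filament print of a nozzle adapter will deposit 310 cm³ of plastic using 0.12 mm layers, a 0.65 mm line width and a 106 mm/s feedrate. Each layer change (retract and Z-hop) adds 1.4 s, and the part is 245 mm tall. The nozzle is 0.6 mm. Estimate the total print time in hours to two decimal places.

Line area = 0.12 × 0.65, so 0.078 mm².
Toolpath length = 310 cm³ / 0.078 mm² = 310000 / 0.078 = 3974359 mm.
Extrusion time = 3974359 / 106, so 37494 s.
Number of layers: 245 / 0.12 → 2042 (rounded up).
Non-print overhead = 2042 × 1.4 = 2858.8 s.
Altogether 37494 + 2858.8 = 40352.8 s, i.e. 11.21 hours.

11.21 hours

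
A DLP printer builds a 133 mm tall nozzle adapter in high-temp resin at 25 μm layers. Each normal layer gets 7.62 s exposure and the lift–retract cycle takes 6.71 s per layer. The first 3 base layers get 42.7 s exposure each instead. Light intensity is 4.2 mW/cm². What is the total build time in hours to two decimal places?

21.21 hours

Number of layers: 133 / 0.025 → 5320 (rounded up).
Bottom layers: 3 × (42.7 + 6.71) → 148.23 s.
Normal layers = 5317 × (7.62 + 6.71) = 76192.61 s.
Total = 148.23 + 76192.61 = 76340.84 s = 21.21 hours.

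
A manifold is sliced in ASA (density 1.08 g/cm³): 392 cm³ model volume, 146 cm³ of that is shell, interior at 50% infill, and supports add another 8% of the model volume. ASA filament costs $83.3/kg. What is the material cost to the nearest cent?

Volume inside the shell = 392 − 146 = 246 cm³.
Deposited infill: 0.50 × 246 → 123 cm³.
Support: 0.08 × 392 → 31.36 cm³.
Total printed volume: 146 + 123 + 31.36 → 300.36 cm³.
Mass = 300.36 × 1.08, so 324.3888 g.
Cost = 324.3888 g / 1000 × $83.3/kg = $27.02.

$27.02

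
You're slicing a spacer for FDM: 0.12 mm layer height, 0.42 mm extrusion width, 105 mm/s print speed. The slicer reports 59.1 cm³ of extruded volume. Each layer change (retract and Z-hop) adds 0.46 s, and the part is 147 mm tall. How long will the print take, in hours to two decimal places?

3.26 hours

Line area: 0.12 × 0.42 → 0.0504 mm².
Total extruded path = 59100/0.0504 = 1172619 mm.
Time extruding = 1172619 / 105, so 11167.8 s.
Number of layers: 147 / 0.12 → 1225 (rounded up).
Layer-change overhead: 1225 × 0.46 → 563.5 s.
Total = 11167.8 + 563.5 = 11731.3 s = 3.26 hours.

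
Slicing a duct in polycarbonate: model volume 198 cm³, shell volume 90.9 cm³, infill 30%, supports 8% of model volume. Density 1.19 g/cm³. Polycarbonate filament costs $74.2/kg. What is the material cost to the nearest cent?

$12.26

Volume inside the shell = 198 − 90.9 = 107.1 cm³.
Infill volume = 0.30 × 107.1 = 32.13 cm³.
Support = 0.08 × 198 = 15.84 cm³.
Deposited volume = 90.9 + 32.13 + 15.84 = 138.87 cm³.
Mass = 138.87 × 1.19, so 165.2553 g.
At $74.2/kg: 165.2553/1000 × 74.2 = $12.26.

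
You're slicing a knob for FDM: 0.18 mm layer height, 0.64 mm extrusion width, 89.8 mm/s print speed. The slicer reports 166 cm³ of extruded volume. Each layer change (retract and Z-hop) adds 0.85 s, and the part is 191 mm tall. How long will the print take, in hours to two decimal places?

4.71 hours

Line area = 0.18 × 0.64 = 0.1152 mm².
Toolpath length = 166 cm³ / 0.1152 mm² = 166000 / 0.1152 = 1440972.2 mm.
Extrusion time: 1440972.2 / 89.8 → 16046.5 s.
Layers = ⌈191/0.18⌉ = 1062.
Z-hop total = 1062 × 0.85, so 902.7 s.
Altogether 16046.5 + 902.7 = 16949.2 s, i.e. 4.71 hours.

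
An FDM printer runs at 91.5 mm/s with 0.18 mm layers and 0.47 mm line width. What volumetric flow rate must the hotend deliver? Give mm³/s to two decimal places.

Extrusion cross-section: 0.18 × 0.47 → 0.0846 mm².
Volumetric flow = 91.5 × 0.0846 = 7.74 mm³/s.

7.74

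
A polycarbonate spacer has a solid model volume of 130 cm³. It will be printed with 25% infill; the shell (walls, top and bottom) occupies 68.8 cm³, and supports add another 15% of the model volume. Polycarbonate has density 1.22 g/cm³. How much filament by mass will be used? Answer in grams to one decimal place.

126.4 g

Interior volume = 130 − 68.8, so 61.2 cm³.
Deposited infill = 0.25 × 61.2, so 15.3 cm³.
Support = 0.15 × 130 = 19.5 cm³.
Total extruded: 68.8 + 15.3 + 19.5 → 103.6 cm³.
Mass = 103.6 × 1.22 = 126.392 g.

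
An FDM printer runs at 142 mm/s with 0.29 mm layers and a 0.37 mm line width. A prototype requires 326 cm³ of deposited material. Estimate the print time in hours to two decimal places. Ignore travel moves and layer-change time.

5.94 hours

Extrusion cross-section: 0.29 × 0.37 → 0.1073 mm².
Total extruded path = 326000/0.1073 = 3038210.6 mm.
Print-move time: 3038210.6 / 142 → 21395.8 s.
That's 21395.8 s → 5.94 hours.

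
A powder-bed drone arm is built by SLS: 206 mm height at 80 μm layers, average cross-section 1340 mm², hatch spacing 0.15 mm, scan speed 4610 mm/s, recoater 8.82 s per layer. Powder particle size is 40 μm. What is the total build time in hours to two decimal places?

7.69 hours

Layer count = ceil(206 / 0.08) = 2575.
Per-layer scan distance = 1340 / 0.15, so 8933.3 mm.
Laser time per layer = 8933.3 / 4610, so 1.9378 s.
Time per layer = 1.9378 + 8.82, so 10.7578 s.
2575 layers × 10.7578 s/layer = 27701.335 s, i.e. 7.69 hours.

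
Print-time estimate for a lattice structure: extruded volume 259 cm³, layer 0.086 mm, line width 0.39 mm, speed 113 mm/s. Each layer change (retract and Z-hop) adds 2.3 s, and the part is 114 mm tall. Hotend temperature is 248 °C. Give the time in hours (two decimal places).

Bead cross-section = 0.086 × 0.39, so 0.03354 mm².
Total extruded path = 259000/0.03354 = 7722122.8 mm.
Extrusion time: 7722122.8 / 113 → 68337.4 s.
Layer count = ceil(114 / 0.086) = 1326.
Non-print overhead = 1326 × 2.3 = 3049.8 s.
Altogether 68337.4 + 3049.8 = 71387.2 s, i.e. 19.83 hours.

19.83 hours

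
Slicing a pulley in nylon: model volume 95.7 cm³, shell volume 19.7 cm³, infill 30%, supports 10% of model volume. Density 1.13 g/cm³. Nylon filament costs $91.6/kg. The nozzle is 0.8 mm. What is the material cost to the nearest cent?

Interior volume: 95.7 − 19.7 → 76 cm³.
Infill volume = 0.30 × 76 = 22.8 cm³.
Support = 0.10 × 95.7 = 9.57 cm³.
Total extruded = 19.7 + 22.8 + 9.57 = 52.07 cm³.
Mass = 52.07 × 1.13, so 58.8391 g.
Cost = 58.8391 g / 1000 × $91.6/kg = $5.39.

$5.39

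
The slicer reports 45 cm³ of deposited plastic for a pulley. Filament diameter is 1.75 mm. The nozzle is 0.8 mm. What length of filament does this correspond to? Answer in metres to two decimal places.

Filament cross-section = π × (1.75/2)² = 2.4053 mm².
L = 45000 mm³ / 2.4053 mm² = 18708.68 mm, i.e. 18.71 m.

18.71 m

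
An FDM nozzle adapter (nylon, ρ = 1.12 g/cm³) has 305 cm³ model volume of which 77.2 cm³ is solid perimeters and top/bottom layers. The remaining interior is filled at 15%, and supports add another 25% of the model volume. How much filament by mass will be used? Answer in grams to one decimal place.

Volume inside the shell = 305 − 77.2 = 227.8 cm³.
Infill volume = 0.15 × 227.8 = 34.17 cm³.
Support: 0.25 × 305 → 76.25 cm³.
Total extruded = 77.2 + 34.17 + 76.25 = 187.62 cm³.
Mass = 187.62 × 1.12 = 210.1344 g.

210.1 g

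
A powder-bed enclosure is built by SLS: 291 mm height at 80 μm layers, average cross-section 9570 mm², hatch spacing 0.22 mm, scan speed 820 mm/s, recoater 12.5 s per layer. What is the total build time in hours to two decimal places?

Layers = ⌈291/0.08⌉ = 3638.
Per-layer scan distance: 9570 / 0.22 → 43500 mm.
Scan time per layer = 43500 / 820 = 53.0488 s.
Per-layer time: 53.0488 + 12.5 → 65.5488 s.
3638 layers × 65.5488 s/layer = 238466.5344 s, i.e. 66.24 hours.

66.24 hours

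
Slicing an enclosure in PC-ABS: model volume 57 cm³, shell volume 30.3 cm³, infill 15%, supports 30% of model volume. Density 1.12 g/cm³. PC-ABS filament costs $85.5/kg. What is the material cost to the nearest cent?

Infill region = 57 − 30.3, so 26.7 cm³.
Infill deposited = 0.15 × 26.7 = 4.005 cm³.
Support = 0.30 × 57, so 17.1 cm³.
Total extruded = 30.3 + 4.005 + 17.1 = 51.405 cm³.
Mass: 51.405 × 1.12 → 57.5736 g.
Cost = 57.5736 g / 1000 × $85.5/kg = $4.92.

$4.92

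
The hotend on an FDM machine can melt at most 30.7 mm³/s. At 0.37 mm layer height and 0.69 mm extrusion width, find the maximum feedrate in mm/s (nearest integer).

120 mm/s

A: 0.37 × 0.69 → 0.2553 mm².
v_max = Q/A = 30.7/0.2553 = 120.25 mm/s → 120 mm/s.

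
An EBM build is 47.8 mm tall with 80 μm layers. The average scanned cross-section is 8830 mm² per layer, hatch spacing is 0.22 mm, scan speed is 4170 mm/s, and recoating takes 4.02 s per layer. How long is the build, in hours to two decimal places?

Layer count = ceil(47.8 / 0.08) = 598.
Scan path per layer = 8830 / 0.22 = 40136.4 mm.
Beam time per layer = 40136.4 / 4170 = 9.625 s.
Per-layer time = 9.625 + 4.02 = 13.645 s.
Total: 598 × 13.645 s = 8159.71 s → 2.27 hours.

2.27 hours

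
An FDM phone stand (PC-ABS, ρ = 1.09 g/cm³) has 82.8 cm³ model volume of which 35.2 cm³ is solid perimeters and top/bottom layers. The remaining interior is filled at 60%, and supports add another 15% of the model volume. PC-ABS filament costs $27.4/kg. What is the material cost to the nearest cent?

$2.28

Infill region = 82.8 − 35.2 = 47.6 cm³.
Infill volume = 0.60 × 47.6, so 28.56 cm³.
Support = 0.15 × 82.8, so 12.42 cm³.
Deposited volume = 35.2 + 28.56 + 12.42, so 76.18 cm³.
Mass = 76.18 × 1.09 = 83.0362 g.
Cost = 83.0362 g / 1000 × $27.4/kg = $2.28.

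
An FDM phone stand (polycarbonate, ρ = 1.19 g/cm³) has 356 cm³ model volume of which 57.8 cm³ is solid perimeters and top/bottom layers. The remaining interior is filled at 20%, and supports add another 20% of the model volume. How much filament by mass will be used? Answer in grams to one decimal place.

Interior volume = 356 − 57.8 = 298.2 cm³.
Deposited infill = 0.20 × 298.2, so 59.64 cm³.
Support = 0.20 × 356 = 71.2 cm³.
Total extruded: 57.8 + 59.64 + 71.2 → 188.64 cm³.
Mass = 188.64 × 1.19 = 224.4816 g.

224.5 g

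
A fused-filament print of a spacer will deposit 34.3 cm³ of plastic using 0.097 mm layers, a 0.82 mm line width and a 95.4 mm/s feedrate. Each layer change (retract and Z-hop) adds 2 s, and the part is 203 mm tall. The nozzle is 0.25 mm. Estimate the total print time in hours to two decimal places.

Bead cross-section = 0.097 × 0.82 = 0.07954 mm².
Toolpath length = 34.3 cm³ / 0.07954 mm² = 34300 / 0.07954 = 431229.6 mm.
Extrusion time: 431229.6 / 95.4 → 4520.2 s.
Layers = ⌈203/0.097⌉ = 2093.
Non-print overhead: 2093 × 2 → 4186 s.
Total = 4520.2 + 4186 = 8706.2 s = 2.42 hours.

2.42 hours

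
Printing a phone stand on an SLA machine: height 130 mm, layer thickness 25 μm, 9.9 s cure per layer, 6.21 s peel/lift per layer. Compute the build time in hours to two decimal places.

23.27 hours

Layer count = ceil(130 / 0.025) = 5200.
Per-layer time = 9.9 + 6.21 = 16.11 s.
Total = 5200 × 16.11 = 83772 s = 23.27 hours.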